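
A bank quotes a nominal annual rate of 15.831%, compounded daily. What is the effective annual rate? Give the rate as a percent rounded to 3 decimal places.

17.149%

One year is 365 periods at 0.000433726 each: (1 + 0.000433726)^365 ≈ 1.171489.
EAR = 1.171489 − 1 ≈ 17.14891%.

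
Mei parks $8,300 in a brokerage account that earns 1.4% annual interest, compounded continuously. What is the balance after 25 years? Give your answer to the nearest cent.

$11,778.26

A = P·e^(rt) = 8,300·e^(0.014·25) = 8,300·e^0.35.
e^0.35 ≈ 1.4190675486, so A ≈ 11,778.2607.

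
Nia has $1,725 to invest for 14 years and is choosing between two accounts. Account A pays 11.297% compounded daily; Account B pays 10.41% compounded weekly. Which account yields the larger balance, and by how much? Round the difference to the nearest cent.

Account A, by $988.28

Account A growth factor: (1 + 0.11297/365)^5110 ≈ 4.861442942; balance ≈ 8,385.9891.
Account B growth factor: (1 + 0.1041/52)^728 ≈ 4.288526251; balance ≈ 7,397.7078.
Account A is larger by 988.2813.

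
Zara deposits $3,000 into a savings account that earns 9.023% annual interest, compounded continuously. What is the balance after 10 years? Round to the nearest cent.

$7,395.80

A = P·e^(rt) = 3,000·e^(0.09023·10) = 3,000·e^0.9023.
e^0.9023 ≈ 2.465266709, so A ≈ 7,395.8001.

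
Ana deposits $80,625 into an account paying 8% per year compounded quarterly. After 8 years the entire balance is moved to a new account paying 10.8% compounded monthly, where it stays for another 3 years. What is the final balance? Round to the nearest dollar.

$209,777

Phase 1: 80,625·(1 + 0.02)^32 ≈ 151,941.0852.
Phase 2: 151,941.0852·(1 + 0.009)^36 ≈ 209,776.6803.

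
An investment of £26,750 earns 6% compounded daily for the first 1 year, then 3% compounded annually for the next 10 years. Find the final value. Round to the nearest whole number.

After 1 years at 6%: 26,750 × 1.0618313107 ≈ 28,403.9876.
Then 10 years at 3%: 28,403.9876 × 1.3439163793 ≈ 38,172.5841.

£38,173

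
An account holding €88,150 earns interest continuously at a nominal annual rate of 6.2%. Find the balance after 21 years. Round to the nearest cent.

€324,096.05

A = P·e^(rt) = 88,150·e^(0.062·21) = 88,150·e^1.302.
e^1.302 ≈ 3.67664260444, so A ≈ 324,096.0456.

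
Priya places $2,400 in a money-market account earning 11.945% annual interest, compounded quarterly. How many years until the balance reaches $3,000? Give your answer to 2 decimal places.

We need (1 + 0.0298625)^(4t) = 1.25, so 4t = ln 1.25 / ln 1.029862 ≈ 7.5834.
t ≈ 7.5834/4 = 1.8958 years.

1.90 years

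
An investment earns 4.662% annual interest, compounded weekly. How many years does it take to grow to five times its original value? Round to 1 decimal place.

34.5 years

(1 + 0.000896538)^(52t) = 5.
52t = ln 5 / ln(1 + 0.000896538) ≈ 1.6094/0.000896137 ≈ 1795.9734.
t ≈ 34.5380.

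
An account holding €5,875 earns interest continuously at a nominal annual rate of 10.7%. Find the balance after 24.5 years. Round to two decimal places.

A = P·e^(rt) = 5,875·e^(0.107·24.5) = 5,875·e^2.6215.
e^2.6215 ≈ 13.756342631, so A ≈ 80,818.5130.

€80,818.51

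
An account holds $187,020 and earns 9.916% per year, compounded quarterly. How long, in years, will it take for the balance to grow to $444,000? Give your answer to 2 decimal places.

8.83 years

(1 + 0.02479)^(4t) = 444,000/187,020 = 2.3741.
4t·ln(1 + 0.02479) = ln(2.3741); 4t = 0.86461/0.0244877 ≈ 35.3079.
t ≈ 8.8270 years.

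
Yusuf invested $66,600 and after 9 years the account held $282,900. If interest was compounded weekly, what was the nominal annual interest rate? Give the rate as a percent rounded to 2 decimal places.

16.10%

(1 + r/52)^468 = 282,900/66,600 = 4.24775.
1 + r/52 = 4.24775^(1/468) ≈ 1.003095, so r/52 ≈ 0.00309536.
r ≈ 52·0.00309536 = 16.09585%.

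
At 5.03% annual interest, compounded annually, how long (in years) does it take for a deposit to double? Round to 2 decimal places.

(1 + 0.0503)^t = 2.
t = ln 2 / ln(1 + 0.0503) ≈ 0.69315/0.0490758 ≈ 14.1240.

14.12 years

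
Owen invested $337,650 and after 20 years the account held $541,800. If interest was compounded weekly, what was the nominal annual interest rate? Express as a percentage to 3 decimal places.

2.365%

(1 + r/52)^1040 = 541,800/337,650 = 1.60462.
1 + r/52 = 1.60462^(1/1040) ≈ 1.000455, so r/52 ≈ 0.000454803.
r ≈ 52·0.000454803 = 2.36497%.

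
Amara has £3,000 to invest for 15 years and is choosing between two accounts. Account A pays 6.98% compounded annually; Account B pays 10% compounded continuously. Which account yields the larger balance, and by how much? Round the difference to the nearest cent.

Account B, by £5,191.15

A: (1 + 0.0698)^15 ≈ 2.751306051, so 3,000 × 2.751306051 ≈ 8,253.9182.
B: e^(0.1·15) = e^1.5 ≈ 4.4816890703, so 3,000 × 4.4816890703 ≈ 13,445.0672.
Difference ≈ 5,191.1491 in favor of B.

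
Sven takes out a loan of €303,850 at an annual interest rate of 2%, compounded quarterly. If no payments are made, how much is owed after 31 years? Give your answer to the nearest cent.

€563,963.37

Growth factor = (1 + 0.005)^124 ≈ 1.85605848906.
A ≈ 303,850 × 1.85605848906 ≈ 563,963.3719.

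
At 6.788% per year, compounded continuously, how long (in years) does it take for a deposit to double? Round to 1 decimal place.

10.2 years

e^(0.06788t) = 2, so 0.06788t = ln 2 ≈ 0.69315.
t ≈ 0.69315/0.06788 ≈ 10.2114.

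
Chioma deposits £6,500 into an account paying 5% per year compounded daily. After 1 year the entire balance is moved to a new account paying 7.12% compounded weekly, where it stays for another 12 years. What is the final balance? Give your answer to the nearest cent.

£16,048.48

After 1 years at 5%: 6,500 × 1.0512674965 ≈ 6,833.2387.
Then 12 years at 7.12%: 6,833.2387 × 2.3485910567 ≈ 16,048.4834.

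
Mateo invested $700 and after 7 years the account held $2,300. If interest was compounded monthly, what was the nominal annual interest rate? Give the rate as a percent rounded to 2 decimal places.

17.11%

The 84-period growth factor is 2,300/700 = 3.28571.
r/12 = 3.28571^(1/84) − 1 ≈ 0.0142625, so r ≈ 12·0.0142625 = 17.11496%.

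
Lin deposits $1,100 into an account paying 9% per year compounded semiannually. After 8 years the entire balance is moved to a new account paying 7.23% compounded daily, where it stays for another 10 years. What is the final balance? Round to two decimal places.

Phase 1: 1,100·(1 + 0.045)^16 ≈ 2,224.6072.
Phase 2: 2,224.6072·(1 + 0.0723/365)^3650 ≈ 4,583.7102.

$4,583.71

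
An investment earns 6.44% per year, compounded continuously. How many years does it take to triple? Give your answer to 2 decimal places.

17.06 years

e^(0.0644t) = 3, so 0.0644t = ln 3 ≈ 1.0986.
t ≈ 1.0986/0.0644 ≈ 17.0592.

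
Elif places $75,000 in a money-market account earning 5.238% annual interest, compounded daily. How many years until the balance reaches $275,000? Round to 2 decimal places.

(1 + 0.000143507)^(365t) = 275,000/75,000 = 3.6667.
365t·ln(1 + 0.000143507) = ln(3.6667); 365t = 1.2993/0.000143497 ≈ 9054.4543.
t ≈ 24.8067 years.

24.81 years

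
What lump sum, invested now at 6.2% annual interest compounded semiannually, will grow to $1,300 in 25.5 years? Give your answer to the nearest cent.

$274.00

Growth factor = (1 + 0.031)^51 ≈ 4.744516152.
P = 1,300/4.744516152 ≈ 274.0005.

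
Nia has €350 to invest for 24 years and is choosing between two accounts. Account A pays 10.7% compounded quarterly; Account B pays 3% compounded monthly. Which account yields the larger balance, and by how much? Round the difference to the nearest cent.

Account A growth factor: (1 + 0.02675)^96 ≈ 12.60701607; balance ≈ 4,412.4556.
Account B growth factor: (1 + 0.0025)^288 ≈ 2.05258813; balance ≈ 718.4058.
Account A is larger by 3,694.0498.

Account A, by €3,694.05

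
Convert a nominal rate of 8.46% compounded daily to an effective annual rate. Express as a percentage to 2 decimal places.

8.83%

EAR = (1 + 8.46%/365)^365 − 1 = (1 + 0.000231781)^365 − 1.
(1 + 0.000231781)^365 ≈ 1.088271, so EAR ≈ 8.82710%.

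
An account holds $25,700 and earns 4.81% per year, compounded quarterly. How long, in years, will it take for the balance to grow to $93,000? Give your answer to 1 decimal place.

26.9 years

(1 + 0.012025)^(4t) = 93,000/25,700 = 3.6187.
4t·ln(1 + 0.012025) = ln(3.6187); 4t = 1.2861/0.0119533 ≈ 107.5947.
t ≈ 26.8987 years.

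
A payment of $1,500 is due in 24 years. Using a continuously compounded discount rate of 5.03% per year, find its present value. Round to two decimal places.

$448.55

P = A·e^(−rt) = 1,500·e^(−1.2072).
e^(−1.2072) ≈ 0.2990334018, so P ≈ 448.5501.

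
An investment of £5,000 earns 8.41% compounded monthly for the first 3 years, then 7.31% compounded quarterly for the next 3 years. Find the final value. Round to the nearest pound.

Phase 1: 5,000·(1 + 0.0841/12)^36 ≈ 6,429.2502.
Phase 2: 6,429.2502·(1 + 0.018275)^12 ≈ 7,989.8993.

£7,990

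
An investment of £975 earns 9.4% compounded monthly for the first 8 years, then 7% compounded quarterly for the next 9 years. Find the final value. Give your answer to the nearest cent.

After 8 years at 9.4%: 975 × 2.115032033 ≈ 2,062.1562.
Then 9 years at 7%: 2,062.1562 × 1.867407266 ≈ 3,850.8855.

£3,850.89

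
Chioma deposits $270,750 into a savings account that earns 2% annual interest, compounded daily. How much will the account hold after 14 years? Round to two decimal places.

Growth factor = (1 + 0.02/365)^5110 ≈ 1.32311966271.
A ≈ 270,750 × 1.32311966271 ≈ 358,234.6487.

$358,234.65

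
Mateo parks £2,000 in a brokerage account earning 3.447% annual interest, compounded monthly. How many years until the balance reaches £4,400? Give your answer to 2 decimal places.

(1 + 0.0028725)^(12t) = 4,400/2,000 = 2.2.
12t·ln(1 + 0.0028725) = ln(2.2); 12t = 0.78846/0.00286838 ≈ 274.8788.
t ≈ 22.9066 years.

22.91 years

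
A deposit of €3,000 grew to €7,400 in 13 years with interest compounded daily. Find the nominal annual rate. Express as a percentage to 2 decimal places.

The 4745-period growth factor is 7,400/3,000 = 2.46667.
r/365 = 2.46667^(1/4745) − 1 ≈ 0.000190296, so r ≈ 365·0.000190296 = 6.94580%.

6.95%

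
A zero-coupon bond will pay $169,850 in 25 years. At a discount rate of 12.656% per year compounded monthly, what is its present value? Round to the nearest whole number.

$7,297

Periodic rate = 12.656%/12 = 0.0105467; 300 periods.
P = 169,850/(1 + 0.12656/12)^300 ≈ 169,850/23.2762043461 ≈ 7,297.1520.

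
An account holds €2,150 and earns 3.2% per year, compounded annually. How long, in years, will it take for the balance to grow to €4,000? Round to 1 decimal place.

We need (1 + 0.032)^t = 1.8605, so t = ln 1.8605 / ln 1.032 ≈ 19.7096.

19.7 years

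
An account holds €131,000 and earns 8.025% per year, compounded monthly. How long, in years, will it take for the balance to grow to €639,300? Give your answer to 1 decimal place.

(1 + 0.0066875)^(12t) = 639,300/131,000 = 4.8802.
12t·ln(1 + 0.0066875) = ln(4.8802); 12t = 1.5852/0.00666524 ≈ 237.8274.
t ≈ 19.8190 years.

19.8 years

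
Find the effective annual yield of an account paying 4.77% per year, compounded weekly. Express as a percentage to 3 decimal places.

One year is 52 periods at 0.000917308 each: (1 + 0.000917308)^52 ≈ 1.048833.
EAR = 1.048833 − 1 ≈ 4.88330%.

4.883%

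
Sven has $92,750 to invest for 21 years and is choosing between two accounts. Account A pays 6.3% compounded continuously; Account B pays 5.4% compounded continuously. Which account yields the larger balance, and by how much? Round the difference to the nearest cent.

Account A growth factor: e^(0.063·21) = e^1.323 ≈ 3.75466850365; balance ≈ 348,245.5037.
Account B growth factor: e^(0.054·21) = e^1.134 ≈ 3.10806392443; balance ≈ 288,272.9290.
Account A is larger by 59,972.5747.

Account A, by $59,972.57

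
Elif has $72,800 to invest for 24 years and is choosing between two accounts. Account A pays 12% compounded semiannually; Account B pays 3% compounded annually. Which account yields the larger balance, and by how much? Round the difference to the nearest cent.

Account A growth factor: (1 + 0.06)^48 ≈ 16.39387172926; balance ≈ 1,193,473.8619.
Account B growth factor: (1 + 0.03)^24 ≈ 2.03279410646; balance ≈ 147,987.4110.
Account A is larger by 1,045,486.4509.

Account A, by $1,045,486.45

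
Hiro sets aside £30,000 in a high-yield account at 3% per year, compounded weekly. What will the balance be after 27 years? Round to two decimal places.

Periodic rate = 3%/52 = 0.000576923; periods = 52·27 = 1404.
A = 30,000·(1 + 0.03/52)^1404 ≈ 30,000·2.2473830176 ≈ 67,421.4905.

£67,421.49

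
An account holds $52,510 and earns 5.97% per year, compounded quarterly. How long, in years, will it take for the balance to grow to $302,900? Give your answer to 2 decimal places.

29.57 years

(1 + 0.014925)^(4t) = 302,900/52,510 = 5.7684.
4t·ln(1 + 0.014925) = ln(5.7684); 4t = 1.7524/0.0148147 ≈ 118.2877.
t ≈ 29.5719 years.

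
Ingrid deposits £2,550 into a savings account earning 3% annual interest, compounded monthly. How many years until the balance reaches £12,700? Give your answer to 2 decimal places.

We need (1 + 0.0025)^(12t) = 4.9804, so 12t = ln 4.9804 / ln 1.0025 ≈ 643.0059.
t ≈ 643.0059/12 = 53.5838 years.

53.58 years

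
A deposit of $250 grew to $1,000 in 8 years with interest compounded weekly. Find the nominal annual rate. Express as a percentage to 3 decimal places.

17.358%

The 416-period growth factor is 1,000/250 = 4.
r/52 = 4^(1/416) − 1 ≈ 0.003338, so r ≈ 52·0.003338 = 17.35758%.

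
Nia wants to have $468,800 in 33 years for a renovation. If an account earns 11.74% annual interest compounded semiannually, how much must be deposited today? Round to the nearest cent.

Growth factor = (1 + 0.0587)^66 ≈ 43.1531261886.
P = 468,800/43.1531261886 ≈ 10,863.6394.

$10,863.64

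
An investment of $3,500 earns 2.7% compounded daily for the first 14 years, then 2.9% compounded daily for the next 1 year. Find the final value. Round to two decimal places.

After 14 years at 2.7%: 3,500 × 1.459342541 ≈ 5,107.6989.
Then 1 years at 2.9%: 5,107.6989 × 1.029423409 ≈ 5,257.9848.

$5,257.98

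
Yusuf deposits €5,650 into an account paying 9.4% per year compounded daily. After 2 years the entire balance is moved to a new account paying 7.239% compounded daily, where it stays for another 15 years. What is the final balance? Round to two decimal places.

€20,193.76

After 2 years at 9.4%: 5,650 × 1.2068043054 ≈ 6,818.4443.
Then 15 years at 7.239%: 6,818.4443 × 2.9616375348 ≈ 20,193.7606.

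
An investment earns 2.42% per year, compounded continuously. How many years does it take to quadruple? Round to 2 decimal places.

57.28 years

e^(0.0242t) = 4, so 0.0242t = ln 4 ≈ 1.3863.
t ≈ 1.3863/0.0242 ≈ 57.2849.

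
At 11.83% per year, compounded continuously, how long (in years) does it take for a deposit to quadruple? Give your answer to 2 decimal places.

e^(0.1183t) = 4, so 0.1183t = ln 4 ≈ 1.3863.
t ≈ 1.3863/0.1183 ≈ 11.7185.

11.72 years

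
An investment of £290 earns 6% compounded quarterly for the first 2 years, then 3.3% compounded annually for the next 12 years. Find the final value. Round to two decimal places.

£482.31

Phase 1: 290·(1 + 0.015)^8 ≈ 326.6829.
Phase 2: 326.6829·(1 + 0.033)^12 ≈ 482.3144.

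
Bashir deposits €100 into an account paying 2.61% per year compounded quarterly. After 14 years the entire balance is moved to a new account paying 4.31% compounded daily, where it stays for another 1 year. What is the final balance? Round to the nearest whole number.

€150

After 14 years at 2.61%: 100 × 1.43938083 ≈ 143.9381.
Then 1 years at 4.31%: 143.9381 × 1.04403964 ≈ 150.2771.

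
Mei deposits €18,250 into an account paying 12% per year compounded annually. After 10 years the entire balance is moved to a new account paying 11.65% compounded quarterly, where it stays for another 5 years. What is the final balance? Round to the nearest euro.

€100,648

After 10 years at 12%: 18,250 × 3.10584820834 ≈ 56,681.7298.
Then 5 years at 11.65%: 56,681.7298 × 1.7756712718 ≈ 100,648.1192.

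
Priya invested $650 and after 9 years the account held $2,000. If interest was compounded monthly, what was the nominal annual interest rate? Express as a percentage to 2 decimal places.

12.55%

(1 + r/12)^108 = 2,000/650 = 3.07692.
1 + r/12 = 3.07692^(1/108) ≈ 1.010461, so r/12 ≈ 0.0104611.
r ≈ 12·0.0104611 = 12.55332%.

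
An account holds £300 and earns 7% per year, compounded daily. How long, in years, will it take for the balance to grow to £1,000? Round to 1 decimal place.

(1 + 0.000191781)^(365t) = 1,000/300 = 3.3333.
365t·ln(1 + 0.000191781) = ln(3.3333); 365t = 1.204/0.000191762 ≈ 6278.4602.
t ≈ 17.2013 years.

17.2 years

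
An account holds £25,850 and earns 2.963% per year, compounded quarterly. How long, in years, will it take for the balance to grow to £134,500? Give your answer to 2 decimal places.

(1 + 0.0074075)^(4t) = 134,500/25,850 = 5.2031.
4t·ln(1 + 0.0074075) = ln(5.2031); 4t = 1.6493/0.0073802 ≈ 223.4701.
t ≈ 55.8675 years.

55.87 years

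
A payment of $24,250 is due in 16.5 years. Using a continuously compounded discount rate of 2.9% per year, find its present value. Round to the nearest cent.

$15,028.02

P = A·e^(−rt) = 24,250·e^(−0.4785).
e^(−0.4785) ≈ 0.61971226337, so P ≈ 15,028.0224.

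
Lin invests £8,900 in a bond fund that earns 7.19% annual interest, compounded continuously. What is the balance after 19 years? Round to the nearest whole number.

A = P·e^(rt) = 8,900·e^(0.0719·19) = 8,900·e^1.3661.
e^1.3661 ≈ 3.9200327172, so A ≈ 34,888.2912.

£34,888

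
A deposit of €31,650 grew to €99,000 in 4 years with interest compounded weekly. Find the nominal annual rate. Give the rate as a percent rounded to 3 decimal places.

(1 + r/52)^208 = 99,000/31,650 = 3.12796.
1 + r/52 = 3.12796^(1/208) ≈ 1.005498, so r/52 ≈ 0.00549766.
r ≈ 52·0.00549766 = 28.58784%.

28.588%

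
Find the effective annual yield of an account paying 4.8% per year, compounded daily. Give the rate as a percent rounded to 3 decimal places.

EAR = (1 + 4.8%/365)^365 − 1 = (1 + 0.000131507)^365 − 1.
(1 + 0.000131507)^365 ≈ 1.049167, so EAR ≈ 4.91673%.

4.917%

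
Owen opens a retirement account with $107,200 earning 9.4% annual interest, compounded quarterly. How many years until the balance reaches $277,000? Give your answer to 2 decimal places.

10.22 years

(1 + 0.0235)^(4t) = 277,000/107,200 = 2.584.
4t·ln(1 + 0.0235) = ln(2.584); 4t = 0.94932/0.0232281 ≈ 40.8695.
t ≈ 10.2174 years.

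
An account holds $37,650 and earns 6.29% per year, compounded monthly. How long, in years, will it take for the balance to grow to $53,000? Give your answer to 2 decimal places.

5.45 years

(1 + 0.00524167)^(12t) = 53,000/37,650 = 1.4077.
12t·ln(1 + 0.00524167) = ln(1.4077); 12t = 0.34196/0.00522798 ≈ 65.4094.
t ≈ 5.4508 years.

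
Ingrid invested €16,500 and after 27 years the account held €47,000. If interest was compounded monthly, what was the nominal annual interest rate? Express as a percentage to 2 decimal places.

3.88%

The 324-period growth factor is 47,000/16,500 = 2.84848.
r/12 = 2.84848^(1/324) − 1 ≈ 0.00323605, so r ≈ 12·0.00323605 = 3.88326%.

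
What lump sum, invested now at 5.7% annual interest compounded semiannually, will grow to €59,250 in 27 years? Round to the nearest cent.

Growth factor = (1 + 0.0285)^54 ≈ 4.5607050417.
P = 59,250/4.5607050417 ≈ 12,991.4124.

€12,991.41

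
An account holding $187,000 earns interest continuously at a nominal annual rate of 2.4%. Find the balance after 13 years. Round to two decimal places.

A = P·e^(rt) = 187,000·e^(0.024·13) = 187,000·e^0.312.
e^0.312 ≈ 1.36615469303, so A ≈ 255,470.9276.

$255,470.93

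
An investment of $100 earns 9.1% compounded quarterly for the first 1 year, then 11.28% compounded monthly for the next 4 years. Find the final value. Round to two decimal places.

$171.44

After 1 years at 9.1%: 100 × 1.09415274 ≈ 109.4153.
Then 4 years at 11.28%: 109.4153 × 1.56688968 ≈ 171.4417.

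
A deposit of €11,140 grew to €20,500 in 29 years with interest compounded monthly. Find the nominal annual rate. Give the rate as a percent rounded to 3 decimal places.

2.105%

(1 + r/12)^348 = 20,500/11,140 = 1.84022.
1 + r/12 = 1.84022^(1/348) ≈ 1.001754, so r/12 ≈ 0.00175407.
r ≈ 12·0.00175407 = 2.10489%.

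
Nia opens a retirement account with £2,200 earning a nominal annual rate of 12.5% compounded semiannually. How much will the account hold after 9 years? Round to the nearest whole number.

£6,552

Growth factor = (1 + 0.0625)^18 ≈ 2.977973968.
A ≈ 2,200 × 2.977973968 ≈ 6,551.5427.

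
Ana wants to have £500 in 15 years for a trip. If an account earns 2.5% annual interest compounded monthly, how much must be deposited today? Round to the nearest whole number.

£344

Periodic rate = 2.5%/12 = 0.00208333; 180 periods.
P = 500/(1 + 0.025/12)^180 ≈ 500/1.45442396 ≈ 343.7787.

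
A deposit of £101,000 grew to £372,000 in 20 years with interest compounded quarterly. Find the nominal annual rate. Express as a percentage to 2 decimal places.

The 80-period growth factor is 372,000/101,000 = 3.68317.
r/4 = 3.68317^(1/80) − 1 ≈ 0.0164307, so r ≈ 4·0.0164307 = 6.57228%.

6.57%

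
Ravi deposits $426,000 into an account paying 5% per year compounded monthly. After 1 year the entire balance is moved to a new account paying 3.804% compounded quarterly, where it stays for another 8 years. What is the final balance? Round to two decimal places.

Phase 1: 426,000·(1 + 0.05/12)^12 ≈ 447,794.9685.
Phase 2: 447,794.9685·(1 + 0.00951)^32 ≈ 606,204.5896.

$606,204.59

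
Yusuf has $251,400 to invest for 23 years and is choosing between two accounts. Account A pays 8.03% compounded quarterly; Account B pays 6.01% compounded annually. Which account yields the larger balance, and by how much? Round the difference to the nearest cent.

Account A, by $602,645.35

A: (1 + 0.020075)^92 ≈ 6.225203723243, so 251,400 × 6.225203723243 ≈ 1,565,016.2160.
B: (1 + 0.0601)^23 ≈ 3.82804640421, so 251,400 × 3.82804640421 ≈ 962,370.8660.
Difference ≈ 602,645.3500 in favor of A.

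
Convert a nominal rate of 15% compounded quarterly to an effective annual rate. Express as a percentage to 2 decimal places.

15.87%

One year is 4 periods at 0.0375 each: (1 + 0.0375)^4 ≈ 1.15865.
EAR = 1.15865 − 1 ≈ 15.86504%.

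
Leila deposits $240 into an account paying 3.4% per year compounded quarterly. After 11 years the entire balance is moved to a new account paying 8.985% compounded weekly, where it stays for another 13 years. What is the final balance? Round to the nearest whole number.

$1,119

After 11 years at 3.4%: 240 × 1.451241577 ≈ 348.2980.
Then 13 years at 8.985%: 348.2980 × 3.212476173 ≈ 1,118.8990.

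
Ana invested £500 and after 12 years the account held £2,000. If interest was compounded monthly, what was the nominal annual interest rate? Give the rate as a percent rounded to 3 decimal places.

(1 + r/12)^144 = 2,000/500 = 4.
1 + r/12 = 4^(1/144) ≈ 1.009674, so r/12 ≈ 0.00967353.
r ≈ 12·0.00967353 = 11.60824%.

11.608%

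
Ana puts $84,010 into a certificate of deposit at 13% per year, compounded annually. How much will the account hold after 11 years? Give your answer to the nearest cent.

$322,250.70

Annual rate = 13% = 0.13; years = 11.
A = 84,010·(1 + 0.13)^11 ≈ 84,010·3.83586115061 ≈ 322,250.6953.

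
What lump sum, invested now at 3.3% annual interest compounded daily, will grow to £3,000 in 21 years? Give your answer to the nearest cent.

Growth factor = (1 + 0.033/365)^7665 ≈ 1.99964302.
P = 3,000/1.99964302 ≈ 1,500.2678.

£1,500.27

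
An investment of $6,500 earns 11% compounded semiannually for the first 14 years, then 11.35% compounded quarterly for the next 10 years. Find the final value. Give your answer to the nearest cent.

Phase 1: 6,500·(1 + 0.055)^28 ≈ 29,105.9800.
Phase 2: 29,105.9800·(1 + 0.028375)^40 ≈ 89,133.8445.

$89,133.84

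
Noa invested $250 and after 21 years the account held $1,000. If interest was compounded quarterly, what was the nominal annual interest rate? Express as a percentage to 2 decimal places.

6.66%

The 84-period growth factor is 1,000/250 = 4.
r/4 = 4^(1/84) − 1 ≈ 0.0166404, so r ≈ 4·0.0166404 = 6.65618%.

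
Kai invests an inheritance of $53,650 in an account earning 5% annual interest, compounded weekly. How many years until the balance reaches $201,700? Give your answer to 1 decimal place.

We need (1 + 0.000961538)^(52t) = 3.7596, so 52t = ln 3.7596 / ln 1.000962 ≈ 1377.9340.
t ≈ 1377.9340/52 = 26.4987 years.

26.5 years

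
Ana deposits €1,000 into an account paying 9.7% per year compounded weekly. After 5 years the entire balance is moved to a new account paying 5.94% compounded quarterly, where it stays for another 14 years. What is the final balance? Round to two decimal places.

€3,706.30

After 5 years at 9.7%: 1,000 × 1.623441382 ≈ 1,623.4414.
Then 14 years at 5.94%: 1,623.4414 × 2.282989632 ≈ 3,706.2998.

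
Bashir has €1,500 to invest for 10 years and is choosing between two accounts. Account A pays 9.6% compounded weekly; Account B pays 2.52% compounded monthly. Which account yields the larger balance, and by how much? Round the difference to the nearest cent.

Account A, by €1,984.69

Account A growth factor: (1 + 0.096/52)^520 ≈ 2.609385976; balance ≈ 3,914.0790.
Account B growth factor: (1 + 0.0021)^120 ≈ 1.286256125; balance ≈ 1,929.3842.
Account A is larger by 1,984.6948.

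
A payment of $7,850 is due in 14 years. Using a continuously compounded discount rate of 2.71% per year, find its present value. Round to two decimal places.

P = A·e^(−rt) = 7,850·e^(−0.3794).
e^(−0.3794) ≈ 0.6842718492, so P ≈ 5,371.5340.

$5,371.53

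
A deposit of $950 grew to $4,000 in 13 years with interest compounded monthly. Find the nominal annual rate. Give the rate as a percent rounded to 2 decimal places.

(1 + r/12)^156 = 4,000/950 = 4.21053.
1 + r/12 = 4.21053^(1/156) ≈ 1.009258, so r/12 ≈ 0.0092579.
r ≈ 12·0.0092579 = 11.10948%.

11.11%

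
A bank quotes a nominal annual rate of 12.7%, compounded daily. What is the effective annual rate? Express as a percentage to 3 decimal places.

EAR = (1 + 12.7%/365)^365 − 1 = (1 + 0.000347945)^365 − 1.
(1 + 0.000347945)^365 ≈ 1.135392, so EAR ≈ 13.53919%.

13.539%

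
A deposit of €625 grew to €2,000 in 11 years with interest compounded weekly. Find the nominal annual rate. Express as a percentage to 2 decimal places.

(1 + r/52)^572 = 2,000/625 = 3.2.
1 + r/52 = 3.2^(1/572) ≈ 1.002036, so r/52 ≈ 0.00203555.
r ≈ 52·0.00203555 = 10.58486%.

10.58%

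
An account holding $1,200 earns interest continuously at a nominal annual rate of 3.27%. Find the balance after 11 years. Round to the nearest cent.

A = P·e^(rt) = 1,200·e^(0.0327·11) = 1,200·e^0.3597.
e^0.3597 ≈ 1.43289948, so A ≈ 1,719.4794.

$1,719.48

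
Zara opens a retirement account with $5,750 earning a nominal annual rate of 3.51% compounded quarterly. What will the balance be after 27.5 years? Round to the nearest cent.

Growth factor = (1 + 0.008775)^110 ≈ 2.6144129491.
A ≈ 5,750 × 2.6144129491 ≈ 15,032.8745.

$15,032.87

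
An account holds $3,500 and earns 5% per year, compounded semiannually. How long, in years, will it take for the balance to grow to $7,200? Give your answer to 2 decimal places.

(1 + 0.025)^(2t) = 7,200/3,500 = 2.0571.
2t·ln(1 + 0.025) = ln(2.0571); 2t = 0.72132/0.0246926 ≈ 29.2119.
t ≈ 14.6059 years.

14.61 years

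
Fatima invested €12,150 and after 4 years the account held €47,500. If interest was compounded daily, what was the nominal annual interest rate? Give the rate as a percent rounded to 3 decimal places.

The 1460-period growth factor is 47,500/12,150 = 3.90947.
r/365 = 3.90947^(1/1460) − 1 ≈ 0.000934272, so r ≈ 365·0.000934272 = 34.10093%.

34.101%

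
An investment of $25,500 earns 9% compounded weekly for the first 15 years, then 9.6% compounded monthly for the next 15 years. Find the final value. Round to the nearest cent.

$412,312.71

After 15 years at 9%: 25,500 × 3.85292683755 ≈ 98,249.6344.
Then 15 years at 9.6%: 98,249.6344 × 4.1965826396 ≈ 412,312.7099.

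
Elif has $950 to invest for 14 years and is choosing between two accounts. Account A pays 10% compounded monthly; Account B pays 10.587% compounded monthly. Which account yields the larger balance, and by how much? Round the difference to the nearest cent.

A: (1 + 0.1/12)^168 ≈ 4.03174334, so 950 × 4.03174334 ≈ 3,830.1562.
B: (1 + 0.0088225)^168 ≈ 4.374008811, so 950 × 4.374008811 ≈ 4,155.3084.
Difference ≈ 325.1522 in favor of B.

Account B, by $325.15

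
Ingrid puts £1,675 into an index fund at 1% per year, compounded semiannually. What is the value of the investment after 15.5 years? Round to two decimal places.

£1,955.07

Periodic rate = 1%/2 = 0.005; periods = 2·15.5 = 31.
A = 1,675·(1 + 0.005)^31 ≈ 1,675·1.167207083 ≈ 1,955.0719.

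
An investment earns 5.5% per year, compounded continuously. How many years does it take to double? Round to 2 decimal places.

e^(0.055t) = 2, so 0.055t = ln 2 ≈ 0.69315.
t ≈ 0.69315/0.055 ≈ 12.6027.

12.60 years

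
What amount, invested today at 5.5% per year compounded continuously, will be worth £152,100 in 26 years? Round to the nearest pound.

P = A·e^(−rt) = 152,100·e^(−1.43).
e^(−1.43) ≈ 0.239308922244, so P ≈ 36,398.8871.

£36,399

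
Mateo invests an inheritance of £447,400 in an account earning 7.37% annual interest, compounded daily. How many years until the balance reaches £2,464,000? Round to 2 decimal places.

We need (1 + 0.000201918)^(365t) = 5.5074, so 365t = ln 5.5074 / ln 1.000202 ≈ 8450.2726.
t ≈ 8450.2726/365 = 23.1514 years.

23.15 years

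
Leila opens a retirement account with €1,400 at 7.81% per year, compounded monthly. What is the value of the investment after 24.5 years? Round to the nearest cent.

Growth factor = (1 + 0.0781/12)^294 ≈ 6.734544666.
A ≈ 1,400 × 6.734544666 ≈ 9,428.3625.

€9,428.36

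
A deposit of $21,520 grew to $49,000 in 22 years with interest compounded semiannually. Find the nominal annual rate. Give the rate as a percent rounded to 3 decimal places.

The 44-period growth factor is 49,000/21,520 = 2.27695.
r/2 = 2.27695^(1/44) − 1 ≈ 0.0188768, so r ≈ 2·0.0188768 = 3.77536%.

3.775%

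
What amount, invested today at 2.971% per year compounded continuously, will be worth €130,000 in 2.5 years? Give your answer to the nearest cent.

€120,694.12

P = A·e^(−rt) = 130,000·e^(−0.074275).
e^(−0.074275) ≈ 0.928416344238, so P ≈ 120,694.1248.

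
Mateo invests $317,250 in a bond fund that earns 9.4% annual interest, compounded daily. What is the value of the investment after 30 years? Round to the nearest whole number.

$5,320,524

Growth factor = (1 + 0.094/365)^10950 ≈ 16.77076075829.
A ≈ 317,250 × 16.77076075829 ≈ 5,320,523.8506.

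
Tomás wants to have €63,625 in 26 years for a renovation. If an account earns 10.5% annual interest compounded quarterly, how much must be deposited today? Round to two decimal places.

€4,298.31

Growth factor = (1 + 0.02625)^104 ≈ 14.802316749.
P = 63,625/14.802316749 ≈ 4,298.3136.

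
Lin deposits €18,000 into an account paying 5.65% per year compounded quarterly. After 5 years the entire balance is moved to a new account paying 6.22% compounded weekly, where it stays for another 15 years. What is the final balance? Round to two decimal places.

Phase 1: 18,000·(1 + 0.014125)^20 ≈ 23,828.8062.
Phase 2: 23,828.8062·(1 + 0.0622/52)^780 ≈ 60,542.0177.

€60,542.02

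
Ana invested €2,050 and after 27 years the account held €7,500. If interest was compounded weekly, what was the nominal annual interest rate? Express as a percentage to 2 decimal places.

4.81%

(1 + r/52)^1404 = 7,500/2,050 = 3.65854.
1 + r/52 = 3.65854^(1/1404) ≈ 1.000924, so r/52 ≈ 0.000924261.
r ≈ 52·0.000924261 = 4.80616%.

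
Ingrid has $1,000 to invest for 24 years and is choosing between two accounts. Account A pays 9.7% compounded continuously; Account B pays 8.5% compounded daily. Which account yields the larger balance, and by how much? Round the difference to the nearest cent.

Account A, by $2,568.62

Account A growth factor: e^(0.097·24) = e^2.328 ≈ 10.257406192; balance ≈ 10,257.4062.
Account B growth factor: (1 + 0.085/365)^8760 ≈ 7.688782916; balance ≈ 7,688.7829.
Account A is larger by 2,568.6233.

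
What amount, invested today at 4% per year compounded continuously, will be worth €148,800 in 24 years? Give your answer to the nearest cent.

€56,974.46

P = A·e^(−rt) = 148,800·e^(−0.96).
e^(−0.96) ≈ 0.382892885975, so P ≈ 56,974.4614.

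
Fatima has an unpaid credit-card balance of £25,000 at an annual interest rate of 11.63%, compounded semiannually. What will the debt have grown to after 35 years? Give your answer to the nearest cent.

Growth factor = (1 + 0.05815)^70 ≈ 52.27650435961.
A ≈ 25,000 × 52.27650435961 ≈ 1,306,912.6090.

£1,306,912.61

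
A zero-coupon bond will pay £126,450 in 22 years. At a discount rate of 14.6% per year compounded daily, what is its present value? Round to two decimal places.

£5,096.17

Growth factor = (1 + 0.0004)^8030 ≈ 24.8127534066.
P = 126,450/24.8127534066 ≈ 5,096.1696.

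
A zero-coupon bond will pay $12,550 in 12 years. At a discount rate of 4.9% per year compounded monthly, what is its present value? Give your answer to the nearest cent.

Growth factor = (1 + 0.049/12)^144 ≈ 1.7982298386.
P = 12,550/1.7982298386 ≈ 6,979.0856.

$6,979.09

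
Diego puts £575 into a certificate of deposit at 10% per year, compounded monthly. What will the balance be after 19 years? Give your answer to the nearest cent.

£3,814.24

Periodic rate = 10%/12 = 0.00833333; periods = 12·19 = 228.
A = 575·(1 + 0.1/12)^228 ≈ 575·6.633463339 ≈ 3,814.2414.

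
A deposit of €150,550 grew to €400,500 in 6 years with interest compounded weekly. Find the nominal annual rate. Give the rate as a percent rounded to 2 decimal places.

(1 + r/52)^312 = 400,500/150,550 = 2.66025.
1 + r/52 = 2.66025^(1/312) ≈ 1.003141, so r/52 ≈ 0.00314088.
r ≈ 52·0.00314088 = 16.33257%.

16.33%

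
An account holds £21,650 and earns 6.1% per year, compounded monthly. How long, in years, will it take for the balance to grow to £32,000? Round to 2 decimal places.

We need (1 + 0.00508333)^(12t) = 1.4781, so 12t = ln 1.4781 / ln 1.005083 ≈ 77.0602.
t ≈ 77.0602/12 = 6.4217 years.

6.42 years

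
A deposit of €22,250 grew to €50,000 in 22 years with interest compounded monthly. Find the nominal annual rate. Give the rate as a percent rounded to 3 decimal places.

3.686%

The 264-period growth factor is 50,000/22,250 = 2.24719.
r/12 = 2.24719^(1/264) − 1 ≈ 0.00307168, so r ≈ 12·0.00307168 = 3.68602%.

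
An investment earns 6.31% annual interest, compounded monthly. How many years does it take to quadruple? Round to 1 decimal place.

22.0 years

(1 + 0.00525833)^(12t) = 4.
12t = ln 4 / ln(1 + 0.00525833) ≈ 1.3863/0.00524456 ≈ 264.3301.
t ≈ 22.0275.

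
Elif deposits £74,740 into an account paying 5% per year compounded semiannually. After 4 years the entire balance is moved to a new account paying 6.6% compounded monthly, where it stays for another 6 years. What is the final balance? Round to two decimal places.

After 4 years at 5%: 74,740 × 1.21840289751 ≈ 91,063.4326.
Then 6 years at 6.6%: 91,063.4326 × 1.4842579889 ≈ 135,161.6273.

£135,161.63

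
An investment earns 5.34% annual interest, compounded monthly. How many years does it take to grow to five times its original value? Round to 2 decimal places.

30.21 years

(1 + 0.00445)^(12t) = 5.
12t = ln 5 / ln(1 + 0.00445) ≈ 1.6094/0.00444013 ≈ 362.4756.
t ≈ 30.2063.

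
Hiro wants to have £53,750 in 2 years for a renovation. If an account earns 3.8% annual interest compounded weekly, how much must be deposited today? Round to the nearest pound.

Growth factor = (1 + 0.038/52)^104 ≈ 1.0789326272.
P = 53,750/1.0789326272 ≈ 49,817.7538.

£49,818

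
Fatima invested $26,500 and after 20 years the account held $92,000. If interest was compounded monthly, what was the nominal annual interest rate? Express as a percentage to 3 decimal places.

The 240-period growth factor is 92,000/26,500 = 3.4717.
r/12 = 3.4717^(1/240) − 1 ≈ 0.00519949, so r ≈ 12·0.00519949 = 6.23938%.

6.239%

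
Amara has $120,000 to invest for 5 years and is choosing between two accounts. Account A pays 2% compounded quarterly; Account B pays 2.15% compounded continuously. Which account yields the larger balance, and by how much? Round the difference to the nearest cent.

Account B, by $1,031.43

Account A growth factor: (1 + 0.005)^20 ≈ 1.10489557719; balance ≈ 132,587.4693.
Account B growth factor: e^(0.0215·5) = e^0.1075 ≈ 1.11349086075; balance ≈ 133,618.9033.
Account B is larger by 1,031.4340.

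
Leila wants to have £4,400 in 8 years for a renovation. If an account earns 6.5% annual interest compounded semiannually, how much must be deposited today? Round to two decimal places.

£2,637.62

Periodic rate = 6.5%/2 = 0.0325; 16 periods.
P = 4,400/(1 + 0.0325)^16 ≈ 4,400/1.66817253 ≈ 2,637.6169.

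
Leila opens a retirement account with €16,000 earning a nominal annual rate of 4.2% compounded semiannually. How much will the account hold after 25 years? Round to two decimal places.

Periodic rate = 4.2%/2 = 0.021; periods = 2·25 = 50.
A = 16,000·(1 + 0.021)^50 ≈ 16,000·2.8267480702 ≈ 45,227.9691.

€45,227.97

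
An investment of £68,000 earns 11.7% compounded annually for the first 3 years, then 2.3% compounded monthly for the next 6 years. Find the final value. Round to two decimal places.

£108,778.66

After 3 years at 11.7%: 68,000 × 1.393668613 ≈ 94,769.4657.
Then 6 years at 2.3%: 94,769.4657 × 1.14782393423 ≈ 108,778.6609.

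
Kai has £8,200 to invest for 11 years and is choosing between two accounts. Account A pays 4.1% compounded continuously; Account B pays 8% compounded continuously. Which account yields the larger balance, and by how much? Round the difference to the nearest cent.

Account B, by £6,896.35

Account A growth factor: e^(0.041·11) = e^0.451 ≈ 1.5698812821; balance ≈ 12,873.0265.
Account B growth factor: e^(0.08·11) = e^0.88 ≈ 2.4108997064; balance ≈ 19,769.3776.
Account B is larger by 6,896.3511.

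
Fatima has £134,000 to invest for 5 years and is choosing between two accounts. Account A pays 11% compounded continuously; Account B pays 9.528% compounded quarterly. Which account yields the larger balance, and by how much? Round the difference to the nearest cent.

Account A, by £17,681.96

A: e^(0.11·5) = e^0.55 ≈ 1.73325301787, so 134,000 × 1.73325301787 ≈ 232,255.9044.
B: (1 + 0.02382)^20 ≈ 1.6012980768, so 134,000 × 1.6012980768 ≈ 214,573.9423.
Difference ≈ 17,681.9621 in favor of A.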